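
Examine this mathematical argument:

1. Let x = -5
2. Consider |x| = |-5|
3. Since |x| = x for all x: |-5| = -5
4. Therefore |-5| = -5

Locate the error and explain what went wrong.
Step 3: Since |x| = x for all x: |-5| = -5

Step 3 incorrectly states that |x| = x for all x. The correct definition is |x| = x when x >= 0, and |x| = -x when x < 0. Since -5 < 0, we have |-5| = -(-5) = 5, not -5.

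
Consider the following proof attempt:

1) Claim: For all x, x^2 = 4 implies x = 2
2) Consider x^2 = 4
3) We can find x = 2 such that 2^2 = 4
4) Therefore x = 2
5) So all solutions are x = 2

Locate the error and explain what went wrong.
Step 4: Therefore x = 2

Step 4 incorrectly concludes that x = 2 is the only solution. The proof shows that x = 2 is A solution (existence), but does not show it is the ONLY solution (uniqueness). In fact, x = -2 is also a solution since (-2)^2 = 4. Finding one solution doesn't prove there are no others.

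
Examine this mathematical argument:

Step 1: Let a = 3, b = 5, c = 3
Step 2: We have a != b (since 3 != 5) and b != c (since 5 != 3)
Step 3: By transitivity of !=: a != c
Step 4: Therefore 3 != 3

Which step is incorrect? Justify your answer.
Step 3: By transitivity of !=: a != c

Step 3 incorrectly applies transitivity to the '!=' relation. Transitivity states: if a R b and b R c, then a R c. However, '!=' is not transitive. Counterexample: 3 != 5 and 5 != 3, but 3 = 3 (both equal 3). Transitivity holds for relations like <, <=, =, but not for !=.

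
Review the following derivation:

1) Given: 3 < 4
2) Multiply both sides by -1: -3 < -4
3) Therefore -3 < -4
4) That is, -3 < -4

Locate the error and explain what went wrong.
Step 2: Multiply both sides by -1: -3 < -4

Step 2 multiplies both sides by -1 but fails to reverse the inequality sign. When multiplying (or dividing) an inequality by a negative number, the direction must be reversed. Since 3 < 4, we should get -3 > -4, i.e., -3 > -4.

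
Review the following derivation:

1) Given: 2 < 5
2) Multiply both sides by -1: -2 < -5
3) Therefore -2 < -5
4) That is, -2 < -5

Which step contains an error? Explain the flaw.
Step 2: Multiply both sides by -1: -2 < -5

Step 2 multiplies both sides by -1 but fails to reverse the inequality sign. When multiplying (or dividing) an inequality by a negative number, the direction must be reversed. Since 2 < 5, we should get -2 > -5, i.e., -2 > -5.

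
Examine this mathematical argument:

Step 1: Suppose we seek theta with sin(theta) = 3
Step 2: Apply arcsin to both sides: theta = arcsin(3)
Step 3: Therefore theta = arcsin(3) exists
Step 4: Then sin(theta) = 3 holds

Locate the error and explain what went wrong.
Step 2: Apply arcsin to both sides: theta = arcsin(3)

Step 2 applies arcsin to 3. However, arcsin(x) is only defined for x in [-1, 1] because sin(theta) can only produce values in that range. Since |3| > 1, arcsin(3) is undefined. There is no angle whose sine equals 3.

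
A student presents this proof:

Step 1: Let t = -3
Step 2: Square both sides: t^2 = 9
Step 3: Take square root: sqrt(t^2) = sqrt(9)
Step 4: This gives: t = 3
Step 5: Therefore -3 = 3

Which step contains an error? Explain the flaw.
Step 4: This gives: t = 3

Step 4 incorrectly states that sqrt(t^2) = t. The correct identity is sqrt(t^2) = |t|. Since t = -3 < 0, we have sqrt(t^2) = |-3| = 3, not t = -3.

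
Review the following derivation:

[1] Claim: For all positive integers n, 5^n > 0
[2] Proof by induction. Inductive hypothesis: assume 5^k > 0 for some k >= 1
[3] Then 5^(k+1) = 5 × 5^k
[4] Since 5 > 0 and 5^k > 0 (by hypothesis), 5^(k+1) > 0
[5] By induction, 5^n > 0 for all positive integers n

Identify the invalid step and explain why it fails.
Step 5: By induction, 5^n > 0 for all positive integers n

Step 5 concludes the proof by induction, but no base case was ever established. A valid induction proof requires: (1) a base case proving 5^1 > 0, and (2) an inductive step showing IF 5^k > 0 THEN 5^(k+1) > 0. Steps 2-4 correctly establish the inductive step, but without the base case the conclusion in step 5 does not follow.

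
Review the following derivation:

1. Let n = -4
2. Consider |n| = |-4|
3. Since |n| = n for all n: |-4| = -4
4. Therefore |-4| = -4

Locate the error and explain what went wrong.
Step 3: Since |n| = n for all n: |-4| = -4

Step 3 incorrectly states that |n| = n for all n. The correct definition is |n| = n when n >= 0, and |n| = -n when n < 0. Since -4 < 0, we have |-4| = -(-4) = 4, not -4.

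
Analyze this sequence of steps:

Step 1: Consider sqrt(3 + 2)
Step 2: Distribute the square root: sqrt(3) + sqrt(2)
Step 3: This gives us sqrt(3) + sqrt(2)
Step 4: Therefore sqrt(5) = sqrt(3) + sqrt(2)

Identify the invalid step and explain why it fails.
Step 2: Distribute the square root: sqrt(3) + sqrt(2)

Step 2 incorrectly 'distributes' the square root over addition. The square root function does not distribute: sqrt(a + b) ≠ sqrt(a) + sqrt(b). In fact, sqrt(3 + 2) = sqrt(5) ≈ 2.2361, while sqrt(3) + sqrt(2) ≈ 3.1463.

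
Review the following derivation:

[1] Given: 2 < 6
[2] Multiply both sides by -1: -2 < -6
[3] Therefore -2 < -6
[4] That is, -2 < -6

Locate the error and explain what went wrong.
Step 2: Multiply both sides by -1: -2 < -6

Step 2 multiplies both sides by -1 but fails to reverse the inequality sign. When multiplying (or dividing) an inequality by a negative number, the direction must be reversed. Since 2 < 6, we should get -2 > -6, i.e., -2 > -6.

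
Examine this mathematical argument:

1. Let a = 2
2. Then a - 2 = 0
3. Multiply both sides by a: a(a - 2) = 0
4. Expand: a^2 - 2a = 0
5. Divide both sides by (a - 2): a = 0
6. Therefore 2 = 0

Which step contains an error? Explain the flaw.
Step 5: Divide both sides by (a - 2): a = 0

Step 5 divides both sides by (a - 2). However, since a = 2, we have (a - 2) = 0. Division by zero is undefined, making this step invalid.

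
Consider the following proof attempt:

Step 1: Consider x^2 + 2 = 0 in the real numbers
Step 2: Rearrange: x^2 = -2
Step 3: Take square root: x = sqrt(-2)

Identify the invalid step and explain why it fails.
Step 3: Take square root: x = sqrt(-2)

Step 3 takes the square root of -2, which is negative. In the real number system, the square root of a negative number is undefined. The equation x^2 + 2 = 0 has no real solutions. Square roots of negative numbers only exist in the complex numbers.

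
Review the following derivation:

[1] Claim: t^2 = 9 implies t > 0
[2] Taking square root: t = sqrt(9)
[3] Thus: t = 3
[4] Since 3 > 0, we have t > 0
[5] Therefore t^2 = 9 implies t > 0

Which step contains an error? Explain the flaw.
Step 2: Taking square root: t = sqrt(9)

Step 2 takes the square root and assumes the positive root only. The equation t^2 = 9 actually has two solutions: t = 3 and t = -3. The proof silently assumes t > 0 without justification, then uses this assumption to conclude t > 0, which is circular. The counterexample t = -3 shows the claim is false.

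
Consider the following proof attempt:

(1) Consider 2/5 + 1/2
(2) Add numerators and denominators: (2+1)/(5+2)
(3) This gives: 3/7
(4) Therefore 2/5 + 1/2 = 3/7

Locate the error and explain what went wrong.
Step 2: Add numerators and denominators: (2+1)/(5+2)

Step 2 incorrectly adds fractions by separately adding numerators and denominators. This is wrong. The correct method requires a common denominator: 2/5 + 1/2 = (2×2 + 1×5)/(5×2) = 9/10 = 9/10. The method used gives 3/7, which is different.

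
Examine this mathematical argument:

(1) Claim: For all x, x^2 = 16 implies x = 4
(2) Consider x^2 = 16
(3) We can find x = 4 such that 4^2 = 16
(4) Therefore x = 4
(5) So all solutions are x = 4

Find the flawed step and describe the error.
Step 4: Therefore x = 4

Step 4 incorrectly concludes that x = 4 is the only solution. The proof shows that x = 4 is A solution (existence), but does not show it is the ONLY solution (uniqueness). In fact, x = -4 is also a solution since (-4)^2 = 16. Finding one solution doesn't prove there are no others.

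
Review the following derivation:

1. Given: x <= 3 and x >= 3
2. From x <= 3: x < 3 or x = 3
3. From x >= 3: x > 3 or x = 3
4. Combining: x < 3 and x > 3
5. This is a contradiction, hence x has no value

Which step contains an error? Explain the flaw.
Step 4: Combining: x < 3 and x > 3

Step 4 incorrectly combines the conditions. From x <= 3 and x >= 3, the intersection is x = 3. The error treats the 'or' cases as 'and' requirements. The correct conclusion is that x = 3 is the unique solution, not that no solution exists.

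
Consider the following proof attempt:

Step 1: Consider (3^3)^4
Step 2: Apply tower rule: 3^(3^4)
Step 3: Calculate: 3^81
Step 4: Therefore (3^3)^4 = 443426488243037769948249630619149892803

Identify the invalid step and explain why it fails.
Step 2: Apply tower rule: 3^(3^4)

Step 2 incorrectly states that (a^b)^c = a^(b^c). The correct rule is (a^b)^c = a^(b×c). The actual value is (3^3)^4 = 3^12 = 531441, not 3^81 = 443426488243037769948249630619149892803.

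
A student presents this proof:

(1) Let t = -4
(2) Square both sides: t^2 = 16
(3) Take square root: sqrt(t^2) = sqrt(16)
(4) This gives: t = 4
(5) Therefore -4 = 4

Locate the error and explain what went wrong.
Step 4: This gives: t = 4

Step 4 incorrectly states that sqrt(t^2) = t. The correct identity is sqrt(t^2) = |t|. Since t = -4 < 0, we have sqrt(t^2) = |-4| = 4, not t = -4.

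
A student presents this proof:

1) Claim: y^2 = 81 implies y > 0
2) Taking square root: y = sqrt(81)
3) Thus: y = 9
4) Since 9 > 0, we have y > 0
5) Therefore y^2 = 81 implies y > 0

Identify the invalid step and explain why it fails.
Step 2: Taking square root: y = sqrt(81)

Step 2 takes the square root and assumes the positive root only. The equation y^2 = 81 actually has two solutions: y = 9 and y = -9. The proof silently assumes y > 0 without justification, then uses this assumption to conclude y > 0, which is circular. The counterexample y = -9 shows the claim is false.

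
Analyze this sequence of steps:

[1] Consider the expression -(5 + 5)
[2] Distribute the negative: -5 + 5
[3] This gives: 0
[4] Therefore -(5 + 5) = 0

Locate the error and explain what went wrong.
Step 2: Distribute the negative: -5 + 5

Step 2 incorrectly distributes the negative sign. The correct distribution is -(5 + 5) = -5 - 5 = -10. The negative must be applied to both terms, not just the first. The error treats -(5 + 5) as -5 + 5, which equals 0 instead of -10.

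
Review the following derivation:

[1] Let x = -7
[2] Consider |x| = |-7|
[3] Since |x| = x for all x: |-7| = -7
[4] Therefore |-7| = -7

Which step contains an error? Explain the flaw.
Step 3: Since |x| = x for all x: |-7| = -7

Step 3 incorrectly states that |x| = x for all x. The correct definition is |x| = x when x >= 0, and |x| = -x when x < 0. Since -7 < 0, we have |-7| = -(-7) = 7, not -7.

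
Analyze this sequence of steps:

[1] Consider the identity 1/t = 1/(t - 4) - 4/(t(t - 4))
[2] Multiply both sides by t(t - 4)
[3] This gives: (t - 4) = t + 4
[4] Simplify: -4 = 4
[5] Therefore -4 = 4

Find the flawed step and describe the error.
Step 3: This gives: (t - 4) = t + 4

Step 3 makes a sign error when clearing denominators. Multiplying -4/(t(t - 4)) by t(t - 4) gives -4, not +4. The correct result is (t - 4) = t - 4, which is trivially true, not (t - 4) = t + 4. (Step 1 is a valid identity: 1/(t - 4) - 4/(t(t - 4)) = (t - 4)/(t(t - 4)) = 1/t.)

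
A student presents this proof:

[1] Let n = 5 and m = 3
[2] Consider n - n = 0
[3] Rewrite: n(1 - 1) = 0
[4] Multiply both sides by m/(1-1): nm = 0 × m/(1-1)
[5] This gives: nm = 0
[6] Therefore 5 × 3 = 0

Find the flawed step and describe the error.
Step 4: Multiply both sides by m/(1-1): nm = 0 × m/(1-1)

Step 4 multiplies both sides by m/(1-1). However, 1-1 = 0, so this is multiplication by m/0, which is undefined. We cannot multiply by an undefined expression.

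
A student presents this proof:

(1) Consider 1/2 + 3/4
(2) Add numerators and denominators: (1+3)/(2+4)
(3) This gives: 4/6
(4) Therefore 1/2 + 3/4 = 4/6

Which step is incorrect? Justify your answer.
Step 2: Add numerators and denominators: (1+3)/(2+4)

Step 2 incorrectly adds fractions by separately adding numerators and denominators. This is wrong. The correct method requires a common denominator: 1/2 + 3/4 = (1×4 + 3×2)/(2×4) = 10/8 = 5/4. The method used gives 4/6, which is different.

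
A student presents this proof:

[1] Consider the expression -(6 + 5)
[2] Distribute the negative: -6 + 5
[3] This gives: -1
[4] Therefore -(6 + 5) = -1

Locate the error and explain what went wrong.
Step 2: Distribute the negative: -6 + 5

Step 2 incorrectly distributes the negative sign. The correct distribution is -(6 + 5) = -6 - 5 = -11. The negative must be applied to both terms, not just the first. The error treats -(6 + 5) as -6 + 5, which equals -1 instead of -11.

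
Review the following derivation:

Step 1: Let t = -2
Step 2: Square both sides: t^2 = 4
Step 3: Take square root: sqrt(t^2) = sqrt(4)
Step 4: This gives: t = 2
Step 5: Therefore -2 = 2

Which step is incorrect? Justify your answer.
Step 4: This gives: t = 2

Step 4 incorrectly states that sqrt(t^2) = t. The correct identity is sqrt(t^2) = |t|. Since t = -2 < 0, we have sqrt(t^2) = |-2| = 2, not t = -2.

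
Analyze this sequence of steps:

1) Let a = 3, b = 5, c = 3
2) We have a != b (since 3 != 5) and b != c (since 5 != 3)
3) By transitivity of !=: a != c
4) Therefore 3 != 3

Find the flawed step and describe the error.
Step 3: By transitivity of !=: a != c

Step 3 incorrectly applies transitivity to the '!=' relation. Transitivity states: if a R b and b R c, then a R c. However, '!=' is not transitive. Counterexample: 3 != 5 and 5 != 3, but 3 = 3 (both equal 3). Transitivity holds for relations like <, <=, =, but not for !=.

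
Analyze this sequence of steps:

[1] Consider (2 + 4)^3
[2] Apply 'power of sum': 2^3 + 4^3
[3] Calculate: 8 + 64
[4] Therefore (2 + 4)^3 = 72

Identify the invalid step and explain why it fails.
Step 2: Apply 'power of sum': 2^3 + 4^3

Step 2 incorrectly applies a non-existent rule '(a+b)^n = a^n + b^n'. This is false in general. The correct expansion uses the binomial theorem. The actual value is (2 + 4)^3 = 6^3 = 216, not 72.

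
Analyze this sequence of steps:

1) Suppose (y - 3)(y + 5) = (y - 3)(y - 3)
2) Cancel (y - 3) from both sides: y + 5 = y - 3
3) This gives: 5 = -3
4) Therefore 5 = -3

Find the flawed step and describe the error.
Step 2: Cancel (y - 3) from both sides: y + 5 = y - 3

Step 2 cancels (y - 3) from both sides. This is only valid if (y - 3) ≠ 0, i.e., y ≠ 3. When y = 3, both sides equal zero regardless of the other factors. The correct approach requires considering y = 3 as a separate case.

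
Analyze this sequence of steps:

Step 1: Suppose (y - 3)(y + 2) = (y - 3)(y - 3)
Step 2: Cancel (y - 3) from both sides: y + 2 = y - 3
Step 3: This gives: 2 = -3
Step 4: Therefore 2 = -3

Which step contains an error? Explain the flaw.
Step 2: Cancel (y - 3) from both sides: y + 2 = y - 3

Step 2 cancels (y - 3) from both sides. This is only valid if (y - 3) ≠ 0, i.e., y ≠ 3. When y = 3, both sides equal zero regardless of the other factors. The correct approach requires considering y = 3 as a separate case.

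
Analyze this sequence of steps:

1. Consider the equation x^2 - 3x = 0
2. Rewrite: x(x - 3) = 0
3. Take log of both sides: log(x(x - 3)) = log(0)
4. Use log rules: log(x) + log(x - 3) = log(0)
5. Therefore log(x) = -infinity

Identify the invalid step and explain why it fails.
Step 3: Take log of both sides: log(x(x - 3)) = log(0)

Step 3 takes the logarithm of both sides, resulting in log(0) on the right side. The logarithm is only defined for positive numbers; log(0) is undefined (approaches negative infinity). This operation is invalid.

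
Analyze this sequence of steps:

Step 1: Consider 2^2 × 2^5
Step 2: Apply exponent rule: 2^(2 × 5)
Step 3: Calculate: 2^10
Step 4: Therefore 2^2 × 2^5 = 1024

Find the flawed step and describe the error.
Step 2: Apply exponent rule: 2^(2 × 5)

Step 2 incorrectly states that a^b × a^c = a^(b×c). The correct rule is a^b × a^c = a^(b+c). The actual value is 2^2 × 2^5 = 2^7 = 128, not 2^10 = 1024.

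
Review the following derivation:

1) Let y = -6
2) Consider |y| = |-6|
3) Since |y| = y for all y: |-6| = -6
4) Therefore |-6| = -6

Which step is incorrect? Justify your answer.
Step 3: Since |y| = y for all y: |-6| = -6

Step 3 incorrectly states that |y| = y for all y. The correct definition is |y| = y when y >= 0, and |y| = -y when y < 0. Since -6 < 0, we have |-6| = -(-6) = 6, not -6.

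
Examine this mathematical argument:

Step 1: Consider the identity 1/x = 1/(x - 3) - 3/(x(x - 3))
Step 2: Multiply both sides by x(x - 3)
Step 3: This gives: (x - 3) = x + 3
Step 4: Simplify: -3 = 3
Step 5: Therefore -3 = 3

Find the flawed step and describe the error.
Step 3: This gives: (x - 3) = x + 3

Step 3 makes a sign error when clearing denominators. Multiplying -3/(x(x - 3)) by x(x - 3) gives -3, not +3. The correct result is (x - 3) = x - 3, which is trivially true, not (x - 3) = x + 3. (Step 1 is a valid identity: 1/(x - 3) - 3/(x(x - 3)) = (x - 3)/(x(x - 3)) = 1/x.)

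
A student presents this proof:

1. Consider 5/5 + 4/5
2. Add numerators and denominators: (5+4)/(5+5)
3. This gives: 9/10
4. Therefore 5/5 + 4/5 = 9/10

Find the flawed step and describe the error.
Step 2: Add numerators and denominators: (5+4)/(5+5)

Step 2 incorrectly adds fractions by separately adding numerators and denominators. This is wrong. The correct method requires a common denominator: 5/5 + 4/5 = (5×5 + 4×5)/(5×5) = 45/25 = 9/5. The method used gives 9/10, which is different.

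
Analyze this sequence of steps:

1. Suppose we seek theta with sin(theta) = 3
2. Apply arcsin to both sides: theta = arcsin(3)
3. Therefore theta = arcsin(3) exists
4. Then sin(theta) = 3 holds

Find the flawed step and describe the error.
Step 2: Apply arcsin to both sides: theta = arcsin(3)

Step 2 applies arcsin to 3. However, arcsin(x) is only defined for x in [-1, 1] because sin(theta) can only produce values in that range. Since |3| > 1, arcsin(3) is undefined. There is no angle whose sine equals 3.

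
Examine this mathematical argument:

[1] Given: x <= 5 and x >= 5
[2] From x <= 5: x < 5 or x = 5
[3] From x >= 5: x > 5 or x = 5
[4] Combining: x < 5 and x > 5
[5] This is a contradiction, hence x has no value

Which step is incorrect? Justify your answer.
Step 4: Combining: x < 5 and x > 5

Step 4 incorrectly combines the conditions. From x <= 5 and x >= 5, the intersection is x = 5. The error treats the 'or' cases as 'and' requirements. The correct conclusion is that x = 5 is the unique solution, not that no solution exists.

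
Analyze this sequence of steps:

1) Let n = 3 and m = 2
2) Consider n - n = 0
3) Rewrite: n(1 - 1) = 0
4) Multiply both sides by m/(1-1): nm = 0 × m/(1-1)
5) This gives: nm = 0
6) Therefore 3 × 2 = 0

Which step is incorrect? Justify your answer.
Step 4: Multiply both sides by m/(1-1): nm = 0 × m/(1-1)

Step 4 multiplies both sides by m/(1-1). However, 1-1 = 0, so this is multiplication by m/0, which is undefined. We cannot multiply by an undefined expression.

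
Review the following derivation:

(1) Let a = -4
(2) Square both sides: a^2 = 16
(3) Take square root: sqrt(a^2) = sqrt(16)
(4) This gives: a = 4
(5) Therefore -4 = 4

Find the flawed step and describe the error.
Step 4: This gives: a = 4

Step 4 incorrectly states that sqrt(a^2) = a. The correct identity is sqrt(a^2) = |a|. Since a = -4 < 0, we have sqrt(a^2) = |-4| = 4, not a = -4.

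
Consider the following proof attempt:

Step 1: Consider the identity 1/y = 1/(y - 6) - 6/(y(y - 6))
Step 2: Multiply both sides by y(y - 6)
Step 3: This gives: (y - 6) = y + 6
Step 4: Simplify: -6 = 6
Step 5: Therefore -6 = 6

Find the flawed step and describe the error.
Step 3: This gives: (y - 6) = y + 6

Step 3 makes a sign error when clearing denominators. Multiplying -6/(y(y - 6)) by y(y - 6) gives -6, not +6. The correct result is (y - 6) = y - 6, which is trivially true, not (y - 6) = y + 6. (Step 1 is a valid identity: 1/(y - 6) - 6/(y(y - 6)) = (y - 6)/(y(y - 6)) = 1/y.)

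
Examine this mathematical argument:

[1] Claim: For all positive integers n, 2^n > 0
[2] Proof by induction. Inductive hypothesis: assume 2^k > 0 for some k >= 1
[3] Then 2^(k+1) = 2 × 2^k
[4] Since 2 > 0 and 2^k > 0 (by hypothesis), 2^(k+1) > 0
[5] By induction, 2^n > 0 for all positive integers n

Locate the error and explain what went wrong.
Step 5: By induction, 2^n > 0 for all positive integers n

Step 5 concludes the proof by induction, but no base case was ever established. A valid induction proof requires: (1) a base case proving 2^1 > 0, and (2) an inductive step showing IF 2^k > 0 THEN 2^(k+1) > 0. Steps 2-4 correctly establish the inductive step, but without the base case the conclusion in step 5 does not follow.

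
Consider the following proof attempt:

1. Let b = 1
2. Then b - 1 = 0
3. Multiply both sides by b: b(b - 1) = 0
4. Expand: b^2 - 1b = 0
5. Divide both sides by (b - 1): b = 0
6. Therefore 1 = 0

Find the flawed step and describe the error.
Step 5: Divide both sides by (b - 1): b = 0

Step 5 divides both sides by (b - 1). However, since b = 1, we have (b - 1) = 0. Division by zero is undefined, making this step invalid.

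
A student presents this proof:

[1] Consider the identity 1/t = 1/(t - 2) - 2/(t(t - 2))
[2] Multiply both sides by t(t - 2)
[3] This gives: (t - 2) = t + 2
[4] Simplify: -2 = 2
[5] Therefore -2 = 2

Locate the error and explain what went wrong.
Step 3: This gives: (t - 2) = t + 2

Step 3 makes a sign error when clearing denominators. Multiplying -2/(t(t - 2)) by t(t - 2) gives -2, not +2. The correct result is (t - 2) = t - 2, which is trivially true, not (t - 2) = t + 2. (Step 1 is a valid identity: 1/(t - 2) - 2/(t(t - 2)) = (t - 2)/(t(t - 2)) = 1/t.)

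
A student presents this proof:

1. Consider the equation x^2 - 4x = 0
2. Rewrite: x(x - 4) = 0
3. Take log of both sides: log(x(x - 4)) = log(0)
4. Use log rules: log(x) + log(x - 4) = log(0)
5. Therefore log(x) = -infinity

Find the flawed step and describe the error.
Step 3: Take log of both sides: log(x(x - 4)) = log(0)

Step 3 takes the logarithm of both sides, resulting in log(0) on the right side. The logarithm is only defined for positive numbers; log(0) is undefined (approaches negative infinity). This operation is invalid.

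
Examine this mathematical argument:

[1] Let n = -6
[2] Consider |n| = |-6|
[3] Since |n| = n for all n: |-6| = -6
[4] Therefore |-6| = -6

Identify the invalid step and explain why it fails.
Step 3: Since |n| = n for all n: |-6| = -6

Step 3 incorrectly states that |n| = n for all n. The correct definition is |n| = n when n >= 0, and |n| = -n when n < 0. Since -6 < 0, we have |-6| = -(-6) = 6, not -6.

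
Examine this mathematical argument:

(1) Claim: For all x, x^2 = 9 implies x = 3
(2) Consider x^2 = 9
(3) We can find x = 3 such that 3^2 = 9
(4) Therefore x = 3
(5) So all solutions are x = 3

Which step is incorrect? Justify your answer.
Step 4: Therefore x = 3

Step 4 incorrectly concludes that x = 3 is the only solution. The proof shows that x = 3 is A solution (existence), but does not show it is the ONLY solution (uniqueness). In fact, x = -3 is also a solution since (-3)^2 = 9. Finding one solution doesn't prove there are no others.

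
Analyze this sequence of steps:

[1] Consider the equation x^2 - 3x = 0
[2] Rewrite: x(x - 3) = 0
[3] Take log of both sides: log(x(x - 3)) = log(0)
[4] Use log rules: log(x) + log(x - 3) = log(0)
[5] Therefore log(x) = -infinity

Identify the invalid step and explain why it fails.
Step 3: Take log of both sides: log(x(x - 3)) = log(0)

Step 3 takes the logarithm of both sides, resulting in log(0) on the right side. The logarithm is only defined for positive numbers; log(0) is undefined (approaches negative infinity). This operation is invalid.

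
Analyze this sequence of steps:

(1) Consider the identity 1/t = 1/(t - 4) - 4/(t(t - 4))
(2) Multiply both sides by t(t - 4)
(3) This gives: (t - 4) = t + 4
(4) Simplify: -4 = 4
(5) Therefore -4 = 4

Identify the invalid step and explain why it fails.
Step 3: This gives: (t - 4) = t + 4

Step 3 makes a sign error when clearing denominators. Multiplying -4/(t(t - 4)) by t(t - 4) gives -4, not +4. The correct result is (t - 4) = t - 4, which is trivially true, not (t - 4) = t + 4. (Step 1 is a valid identity: 1/(t - 4) - 4/(t(t - 4)) = (t - 4)/(t(t - 4)) = 1/t.)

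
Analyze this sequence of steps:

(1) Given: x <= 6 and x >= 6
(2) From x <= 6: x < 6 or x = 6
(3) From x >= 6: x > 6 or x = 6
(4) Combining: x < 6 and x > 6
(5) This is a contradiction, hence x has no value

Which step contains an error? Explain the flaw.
Step 4: Combining: x < 6 and x > 6

Step 4 incorrectly combines the conditions. From x <= 6 and x >= 6, the intersection is x = 6. The error treats the 'or' cases as 'and' requirements. The correct conclusion is that x = 6 is the unique solution, not that no solution exists.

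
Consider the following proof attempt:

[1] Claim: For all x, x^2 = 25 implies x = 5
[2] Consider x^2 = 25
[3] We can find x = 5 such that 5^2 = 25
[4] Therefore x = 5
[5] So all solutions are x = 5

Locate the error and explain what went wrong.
Step 4: Therefore x = 5

Step 4 incorrectly concludes that x = 5 is the only solution. The proof shows that x = 5 is A solution (existence), but does not show it is the ONLY solution (uniqueness). In fact, x = -5 is also a solution since (-5)^2 = 25. Finding one solution doesn't prove there are no others.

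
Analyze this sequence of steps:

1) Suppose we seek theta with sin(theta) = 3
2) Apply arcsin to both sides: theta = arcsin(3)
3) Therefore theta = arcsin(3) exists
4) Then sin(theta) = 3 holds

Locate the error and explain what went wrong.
Step 2: Apply arcsin to both sides: theta = arcsin(3)

Step 2 applies arcsin to 3. However, arcsin(x) is only defined for x in [-1, 1] because sin(theta) can only produce values in that range. Since |3| > 1, arcsin(3) is undefined. There is no angle whose sine equals 3.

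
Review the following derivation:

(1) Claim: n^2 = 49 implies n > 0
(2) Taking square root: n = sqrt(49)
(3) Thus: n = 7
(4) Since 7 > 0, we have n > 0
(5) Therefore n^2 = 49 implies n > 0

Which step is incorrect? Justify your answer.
Step 2: Taking square root: n = sqrt(49)

Step 2 takes the square root and assumes the positive root only. The equation n^2 = 49 actually has two solutions: n = 7 and n = -7. The proof silently assumes n > 0 without justification, then uses this assumption to conclude n > 0, which is circular. The counterexample n = -7 shows the claim is false.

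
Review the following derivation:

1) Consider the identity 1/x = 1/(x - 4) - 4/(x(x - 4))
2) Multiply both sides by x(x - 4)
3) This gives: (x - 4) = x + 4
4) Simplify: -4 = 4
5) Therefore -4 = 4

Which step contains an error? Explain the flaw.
Step 3: This gives: (x - 4) = x + 4

Step 3 makes a sign error when clearing denominators. Multiplying -4/(x(x - 4)) by x(x - 4) gives -4, not +4. The correct result is (x - 4) = x - 4, which is trivially true, not (x - 4) = x + 4. (Step 1 is a valid identity: 1/(x - 4) - 4/(x(x - 4)) = (x - 4)/(x(x - 4)) = 1/x.)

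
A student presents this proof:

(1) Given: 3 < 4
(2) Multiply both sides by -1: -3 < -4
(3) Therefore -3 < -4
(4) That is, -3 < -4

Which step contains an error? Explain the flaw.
Step 2: Multiply both sides by -1: -3 < -4

Step 2 multiplies both sides by -1 but fails to reverse the inequality sign. When multiplying (or dividing) an inequality by a negative number, the direction must be reversed. Since 3 < 4, we should get -3 > -4, i.e., -3 > -4.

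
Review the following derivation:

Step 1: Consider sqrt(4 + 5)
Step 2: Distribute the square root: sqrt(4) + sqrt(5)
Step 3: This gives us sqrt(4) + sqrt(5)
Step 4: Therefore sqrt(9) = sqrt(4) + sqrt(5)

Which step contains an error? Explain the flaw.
Step 2: Distribute the square root: sqrt(4) + sqrt(5)

Step 2 incorrectly 'distributes' the square root over addition. The square root function does not distribute: sqrt(a + b) ≠ sqrt(a) + sqrt(b). In fact, sqrt(4 + 5) = sqrt(9) ≈ 3.0000, while sqrt(4) + sqrt(5) ≈ 4.2361.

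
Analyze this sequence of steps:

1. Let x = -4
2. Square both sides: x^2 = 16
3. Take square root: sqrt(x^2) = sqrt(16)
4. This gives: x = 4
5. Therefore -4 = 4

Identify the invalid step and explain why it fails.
Step 4: This gives: x = 4

Step 4 incorrectly states that sqrt(x^2) = x. The correct identity is sqrt(x^2) = |x|. Since x = -4 < 0, we have sqrt(x^2) = |-4| = 4, not x = -4.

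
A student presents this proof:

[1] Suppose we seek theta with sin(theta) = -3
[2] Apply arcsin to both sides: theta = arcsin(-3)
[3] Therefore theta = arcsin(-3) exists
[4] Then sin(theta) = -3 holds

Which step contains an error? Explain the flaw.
Step 2: Apply arcsin to both sides: theta = arcsin(-3)

Step 2 applies arcsin to -3. However, arcsin(x) is only defined for x in [-1, 1] because sin(theta) can only produce values in that range. Since |-3| > 1, arcsin(-3) is undefined. There is no angle whose sine equals -3.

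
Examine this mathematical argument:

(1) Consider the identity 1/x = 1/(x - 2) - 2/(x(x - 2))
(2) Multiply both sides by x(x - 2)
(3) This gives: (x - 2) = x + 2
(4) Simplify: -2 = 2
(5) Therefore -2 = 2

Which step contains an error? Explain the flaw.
Step 3: This gives: (x - 2) = x + 2

Step 3 makes a sign error when clearing denominators. Multiplying -2/(x(x - 2)) by x(x - 2) gives -2, not +2. The correct result is (x - 2) = x - 2, which is trivially true, not (x - 2) = x + 2. (Step 1 is a valid identity: 1/(x - 2) - 2/(x(x - 2)) = (x - 2)/(x(x - 2)) = 1/x.)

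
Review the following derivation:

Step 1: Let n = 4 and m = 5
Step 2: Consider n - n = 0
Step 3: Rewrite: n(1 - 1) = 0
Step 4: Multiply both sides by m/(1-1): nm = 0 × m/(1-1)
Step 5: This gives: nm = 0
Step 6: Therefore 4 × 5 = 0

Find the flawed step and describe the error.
Step 4: Multiply both sides by m/(1-1): nm = 0 × m/(1-1)

Step 4 multiplies both sides by m/(1-1). However, 1-1 = 0, so this is multiplication by m/0, which is undefined. We cannot multiply by an undefined expression.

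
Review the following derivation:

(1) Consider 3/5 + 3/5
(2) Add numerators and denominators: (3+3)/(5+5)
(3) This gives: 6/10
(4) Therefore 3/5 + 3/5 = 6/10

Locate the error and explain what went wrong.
Step 2: Add numerators and denominators: (3+3)/(5+5)

Step 2 incorrectly adds fractions by separately adding numerators and denominators. This is wrong. The correct method requires a common denominator: 3/5 + 3/5 = (3×5 + 3×5)/(5×5) = 30/25 = 6/5. The method used gives 6/10, which is different.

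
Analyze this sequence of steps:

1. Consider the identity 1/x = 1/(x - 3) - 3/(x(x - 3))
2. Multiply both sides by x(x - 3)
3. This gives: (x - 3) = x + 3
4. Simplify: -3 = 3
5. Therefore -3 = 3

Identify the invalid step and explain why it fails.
Step 3: This gives: (x - 3) = x + 3

Step 3 makes a sign error when clearing denominators. Multiplying -3/(x(x - 3)) by x(x - 3) gives -3, not +3. The correct result is (x - 3) = x - 3, which is trivially true, not (x - 3) = x + 3. (Step 1 is a valid identity: 1/(x - 3) - 3/(x(x - 3)) = (x - 3)/(x(x - 3)) = 1/x.)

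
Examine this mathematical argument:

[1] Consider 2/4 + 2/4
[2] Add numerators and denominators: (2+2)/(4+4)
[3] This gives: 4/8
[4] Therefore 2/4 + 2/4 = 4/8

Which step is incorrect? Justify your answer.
Step 2: Add numerators and denominators: (2+2)/(4+4)

Step 2 incorrectly adds fractions by separately adding numerators and denominators. This is wrong. The correct method requires a common denominator: 2/4 + 2/4 = (2×4 + 2×4)/(4×4) = 16/16 = 1. The method used gives 4/8, which is different.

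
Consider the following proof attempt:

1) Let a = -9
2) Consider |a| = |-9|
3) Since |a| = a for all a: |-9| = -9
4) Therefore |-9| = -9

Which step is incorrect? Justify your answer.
Step 3: Since |a| = a for all a: |-9| = -9

Step 3 incorrectly states that |a| = a for all a. The correct definition is |a| = a when a >= 0, and |a| = -a when a < 0. Since -9 < 0, we have |-9| = -(-9) = 9, not -9.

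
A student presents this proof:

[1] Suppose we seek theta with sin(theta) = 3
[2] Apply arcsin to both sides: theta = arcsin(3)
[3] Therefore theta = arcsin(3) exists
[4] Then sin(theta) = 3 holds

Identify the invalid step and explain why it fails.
Step 2: Apply arcsin to both sides: theta = arcsin(3)

Step 2 applies arcsin to 3. However, arcsin(x) is only defined for x in [-1, 1] because sin(theta) can only produce values in that range. Since |3| > 1, arcsin(3) is undefined. There is no angle whose sine equals 3.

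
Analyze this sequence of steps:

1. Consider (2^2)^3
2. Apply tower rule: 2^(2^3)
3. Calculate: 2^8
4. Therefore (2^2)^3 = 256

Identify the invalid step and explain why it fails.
Step 2: Apply tower rule: 2^(2^3)

Step 2 incorrectly states that (a^b)^c = a^(b^c). The correct rule is (a^b)^c = a^(b×c). The actual value is (2^2)^3 = 2^6 = 64, not 2^8 = 256.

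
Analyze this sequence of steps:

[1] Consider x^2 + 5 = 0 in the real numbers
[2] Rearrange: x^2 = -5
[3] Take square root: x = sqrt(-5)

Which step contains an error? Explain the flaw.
Step 3: Take square root: x = sqrt(-5)

Step 3 takes the square root of -5, which is negative. In the real number system, the square root of a negative number is undefined. The equation x^2 + 5 = 0 has no real solutions. Square roots of negative numbers only exist in the complex numbers.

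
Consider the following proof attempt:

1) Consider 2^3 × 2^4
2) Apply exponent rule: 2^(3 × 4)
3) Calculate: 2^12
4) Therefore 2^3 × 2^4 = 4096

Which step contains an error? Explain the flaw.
Step 2: Apply exponent rule: 2^(3 × 4)

Step 2 incorrectly states that a^b × a^c = a^(b×c). The correct rule is a^b × a^c = a^(b+c). The actual value is 2^3 × 2^4 = 2^7 = 128, not 2^12 = 4096.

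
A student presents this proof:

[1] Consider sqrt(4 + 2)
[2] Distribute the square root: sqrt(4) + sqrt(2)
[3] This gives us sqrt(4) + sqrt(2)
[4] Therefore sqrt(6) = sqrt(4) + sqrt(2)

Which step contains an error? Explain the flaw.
Step 2: Distribute the square root: sqrt(4) + sqrt(2)

Step 2 incorrectly 'distributes' the square root over addition. The square root function does not distribute: sqrt(a + b) ≠ sqrt(a) + sqrt(b). In fact, sqrt(4 + 2) = sqrt(6) ≈ 2.4495, while sqrt(4) + sqrt(2) ≈ 3.4142.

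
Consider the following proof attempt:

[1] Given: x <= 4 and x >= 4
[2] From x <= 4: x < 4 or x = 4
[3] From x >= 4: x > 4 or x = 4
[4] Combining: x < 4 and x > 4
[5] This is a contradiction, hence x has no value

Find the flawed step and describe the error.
Step 4: Combining: x < 4 and x > 4

Step 4 incorrectly combines the conditions. From x <= 4 and x >= 4, the intersection is x = 4. The error treats the 'or' cases as 'and' requirements. The correct conclusion is that x = 4 is the unique solution, not that no solution exists.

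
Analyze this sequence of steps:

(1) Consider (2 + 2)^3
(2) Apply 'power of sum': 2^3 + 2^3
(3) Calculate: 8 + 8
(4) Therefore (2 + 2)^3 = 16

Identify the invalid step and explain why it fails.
Step 2: Apply 'power of sum': 2^3 + 2^3

Step 2 incorrectly applies a non-existent rule '(a+b)^n = a^n + b^n'. This is false in general. The correct expansion uses the binomial theorem. The actual value is (2 + 2)^3 = 4^3 = 64, not 16.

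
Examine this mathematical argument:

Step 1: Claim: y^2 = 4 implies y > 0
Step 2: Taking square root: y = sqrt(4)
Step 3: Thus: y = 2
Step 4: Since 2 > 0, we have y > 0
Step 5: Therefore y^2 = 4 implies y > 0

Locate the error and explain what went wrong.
Step 2: Taking square root: y = sqrt(4)

Step 2 takes the square root and assumes the positive root only. The equation y^2 = 4 actually has two solutions: y = 2 and y = -2. The proof silently assumes y > 0 without justification, then uses this assumption to conclude y > 0, which is circular. The counterexample y = -2 shows the claim is false.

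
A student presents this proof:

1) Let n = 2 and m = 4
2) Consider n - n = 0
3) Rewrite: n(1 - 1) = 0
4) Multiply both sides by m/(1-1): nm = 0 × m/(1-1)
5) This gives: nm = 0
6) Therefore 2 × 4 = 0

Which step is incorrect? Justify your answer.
Step 4: Multiply both sides by m/(1-1): nm = 0 × m/(1-1)

Step 4 multiplies both sides by m/(1-1). However, 1-1 = 0, so this is multiplication by m/0, which is undefined. We cannot multiply by an undefined expression.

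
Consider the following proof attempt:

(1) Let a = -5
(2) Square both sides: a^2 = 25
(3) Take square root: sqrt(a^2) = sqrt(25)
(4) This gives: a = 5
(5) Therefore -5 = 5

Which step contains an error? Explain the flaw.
Step 4: This gives: a = 5

Step 4 incorrectly states that sqrt(a^2) = a. The correct identity is sqrt(a^2) = |a|. Since a = -5 < 0, we have sqrt(a^2) = |-5| = 5, not a = -5.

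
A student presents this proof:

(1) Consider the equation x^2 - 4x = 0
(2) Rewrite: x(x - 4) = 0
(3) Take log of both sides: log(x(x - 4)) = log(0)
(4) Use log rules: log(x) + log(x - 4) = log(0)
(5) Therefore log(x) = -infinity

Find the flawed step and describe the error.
Step 3: Take log of both sides: log(x(x - 4)) = log(0)

Step 3 takes the logarithm of both sides, resulting in log(0) on the right side. The logarithm is only defined for positive numbers; log(0) is undefined (approaches negative infinity). This operation is invalid.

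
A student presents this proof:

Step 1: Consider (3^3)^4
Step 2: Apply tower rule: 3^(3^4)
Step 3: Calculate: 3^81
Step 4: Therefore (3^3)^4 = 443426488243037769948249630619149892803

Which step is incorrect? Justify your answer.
Step 2: Apply tower rule: 3^(3^4)

Step 2 incorrectly states that (a^b)^c = a^(b^c). The correct rule is (a^b)^c = a^(b×c). The actual value is (3^3)^4 = 3^12 = 531441, not 3^81 = 443426488243037769948249630619149892803.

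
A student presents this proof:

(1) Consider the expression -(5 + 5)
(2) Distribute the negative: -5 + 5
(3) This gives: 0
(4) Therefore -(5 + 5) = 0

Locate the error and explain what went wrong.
Step 2: Distribute the negative: -5 + 5

Step 2 incorrectly distributes the negative sign. The correct distribution is -(5 + 5) = -5 - 5 = -10. The negative must be applied to both terms, not just the first. The error treats -(5 + 5) as -5 + 5, which equals 0 instead of -10.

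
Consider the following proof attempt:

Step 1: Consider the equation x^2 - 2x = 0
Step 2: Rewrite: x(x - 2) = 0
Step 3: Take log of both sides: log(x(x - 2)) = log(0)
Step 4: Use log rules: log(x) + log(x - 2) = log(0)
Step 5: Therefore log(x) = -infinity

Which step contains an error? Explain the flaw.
Step 3: Take log of both sides: log(x(x - 2)) = log(0)

Step 3 takes the logarithm of both sides, resulting in log(0) on the right side. The logarithm is only defined for positive numbers; log(0) is undefined (approaches negative infinity). This operation is invalid.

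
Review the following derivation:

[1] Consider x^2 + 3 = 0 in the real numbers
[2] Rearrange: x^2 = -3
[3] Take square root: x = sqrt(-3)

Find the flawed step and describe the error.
Step 3: Take square root: x = sqrt(-3)

Step 3 takes the square root of -3, which is negative. In the real number system, the square root of a negative number is undefined. The equation x^2 + 3 = 0 has no real solutions. Square roots of negative numbers only exist in the complex numbers.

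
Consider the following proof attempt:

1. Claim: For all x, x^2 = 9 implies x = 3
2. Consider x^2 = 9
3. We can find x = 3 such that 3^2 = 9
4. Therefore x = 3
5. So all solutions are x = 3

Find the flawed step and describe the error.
Step 4: Therefore x = 3

Step 4 incorrectly concludes that x = 3 is the only solution. The proof shows that x = 3 is A solution (existence), but does not show it is the ONLY solution (uniqueness). In fact, x = -3 is also a solution since (-3)^2 = 9. Finding one solution doesn't prove there are no others.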